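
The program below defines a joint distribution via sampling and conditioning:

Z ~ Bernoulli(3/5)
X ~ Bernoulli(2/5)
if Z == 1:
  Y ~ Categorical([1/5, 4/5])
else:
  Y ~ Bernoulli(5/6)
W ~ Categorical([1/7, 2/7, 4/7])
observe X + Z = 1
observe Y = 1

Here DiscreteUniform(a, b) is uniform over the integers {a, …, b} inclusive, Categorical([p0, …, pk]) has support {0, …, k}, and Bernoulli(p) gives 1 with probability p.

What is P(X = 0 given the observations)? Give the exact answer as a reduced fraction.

P(X = 0 | obs) = 54/79

Enumerate traces; 6 have nonzero weight after conditioning:
  (Z=0, X=1, Y=1, W=0) weight 2/105
  (Z=0, X=1, Y=1, W=1) weight 4/105
  (Z=0, X=1, Y=1, W=2) weight 8/105
  (Z=1, X=0, Y=1, W=0) weight 36/875
  (Z=1, X=0, Y=1, W=1) weight 72/875
  (Z=1, X=0, Y=1, W=2) weight 144/875
Group by X:
  weight(X=0) = 36/125
  weight(X=1) = 2/15
Total weight = 36/125 + 2/15 = 158/375
P(X=0 | obs) = 36/125 / 158/375 = 54/79
P(X=1 | obs) = 2/15 / 158/375 = 25/79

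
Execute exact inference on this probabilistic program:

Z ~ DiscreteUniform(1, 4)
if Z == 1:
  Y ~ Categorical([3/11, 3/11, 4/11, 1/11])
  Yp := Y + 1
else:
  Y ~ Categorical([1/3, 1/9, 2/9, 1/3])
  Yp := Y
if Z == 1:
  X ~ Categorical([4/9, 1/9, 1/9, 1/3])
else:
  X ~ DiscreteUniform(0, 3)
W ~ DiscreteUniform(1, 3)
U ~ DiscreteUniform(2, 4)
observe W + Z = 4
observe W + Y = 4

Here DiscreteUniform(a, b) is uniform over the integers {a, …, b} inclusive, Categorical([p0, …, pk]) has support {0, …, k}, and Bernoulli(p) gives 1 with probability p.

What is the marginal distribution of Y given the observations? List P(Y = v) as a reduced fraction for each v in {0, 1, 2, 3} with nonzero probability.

Enumerate traces; 36 have nonzero weight after conditioning:
  (Z=1, Y=1, X=0, W=3, U=2) weight 1/297
  (Z=1, Y=1, X=0, W=3, U=3) weight 1/297
  (Z=1, Y=1, X=0, W=3, U=4) weight 1/297
  (Z=1, Y=1, X=1, W=3, U=2) weight 1/1188
  (Z=1, Y=1, X=1, W=3, U=3) weight 1/1188
  (Z=1, Y=1, X=1, W=3, U=4) weight 1/1188
  (Z=1, Y=1, X=2, W=3, U=2) weight 1/1188
  (Z=1, Y=1, X=2, W=3, U=3) weight 1/1188
  (Z=2, Y=2, X=0, W=2, U=2) weight 1/648
  (Z=3, Y=3, X=0, W=1, U=2) weight 1/432
  … 26 more
Group by Y:
  weight(Y=1) = 1/44
  weight(Y=2) = 1/54
  weight(Y=3) = 1/36
Total weight = 1/44 + 1/54 + 1/36 = 41/594
P(Y=1 | obs) = 1/44 / 41/594 = 27/82
P(Y=2 | obs) = 1/54 / 41/594 = 11/41
P(Y=3 | obs) = 1/36 / 41/594 = 33/82

P(Y=1) = 27/82, P(Y=2) = 11/41, P(Y=3) = 33/82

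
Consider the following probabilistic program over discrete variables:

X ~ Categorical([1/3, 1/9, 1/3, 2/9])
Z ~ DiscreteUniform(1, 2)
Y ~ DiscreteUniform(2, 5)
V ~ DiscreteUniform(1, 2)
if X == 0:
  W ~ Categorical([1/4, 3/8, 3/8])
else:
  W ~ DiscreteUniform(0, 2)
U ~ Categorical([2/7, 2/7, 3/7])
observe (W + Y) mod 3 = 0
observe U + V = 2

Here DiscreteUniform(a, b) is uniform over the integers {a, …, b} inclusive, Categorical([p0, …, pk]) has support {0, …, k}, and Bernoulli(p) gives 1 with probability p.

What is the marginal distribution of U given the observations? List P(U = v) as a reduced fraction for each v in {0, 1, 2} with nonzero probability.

Enumerate traces; 64 have nonzero weight after conditioning:
  (X=0, Z=1, Y=2, V=1, W=1, U=1) weight 1/448
  (X=0, Z=1, Y=2, V=2, W=1, U=0) weight 1/448
  (X=0, Z=1, Y=3, V=1, W=0, U=1) weight 1/672
  (X=0, Z=1, Y=3, V=2, W=0, U=0) weight 1/672
  (X=0, Z=1, Y=4, V=1, W=2, U=1) weight 1/448
  (X=0, Z=1, Y=4, V=2, W=2, U=0) weight 1/448
  (X=0, Z=1, Y=5, V=1, W=1, U=1) weight 1/448
  (X=0, Z=1, Y=5, V=2, W=1, U=0) weight 1/448
  … 56 more
Group by U:
  weight(U=0) = 97/2016
  weight(U=1) = 97/2016
Total weight = 97/2016 + 97/2016 = 97/1008
P(U=0 | obs) = 97/2016 / 97/1008 = 1/2
P(U=1 | obs) = 97/2016 / 97/1008 = 1/2

P(U=0) = 1/2, P(U=1) = 1/2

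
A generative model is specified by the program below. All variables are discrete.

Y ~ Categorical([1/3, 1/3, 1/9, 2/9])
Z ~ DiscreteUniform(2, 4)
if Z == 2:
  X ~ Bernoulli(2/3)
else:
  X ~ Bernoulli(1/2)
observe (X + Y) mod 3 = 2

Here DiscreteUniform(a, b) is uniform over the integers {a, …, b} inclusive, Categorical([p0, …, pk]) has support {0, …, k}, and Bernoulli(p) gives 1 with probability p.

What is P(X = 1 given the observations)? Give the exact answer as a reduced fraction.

P(X = 1 | obs) = 15/19

Enumerate traces; 6 have nonzero weight after conditioning:
  (Y=1, Z=2, X=1) weight 2/27
  (Y=1, Z=3, X=1) weight 1/18
  (Y=1, Z=4, X=1) weight 1/18
  (Y=2, Z=2, X=0) weight 1/81
  (Y=2, Z=3, X=0) weight 1/54
  (Y=2, Z=4, X=0) weight 1/54
Group by X:
  weight(X=0) = 4/81
  weight(X=1) = 5/27
Total weight = 4/81 + 5/27 = 19/81
P(X=0 | obs) = 4/81 / 19/81 = 4/19
P(X=1 | obs) = 5/27 / 19/81 = 15/19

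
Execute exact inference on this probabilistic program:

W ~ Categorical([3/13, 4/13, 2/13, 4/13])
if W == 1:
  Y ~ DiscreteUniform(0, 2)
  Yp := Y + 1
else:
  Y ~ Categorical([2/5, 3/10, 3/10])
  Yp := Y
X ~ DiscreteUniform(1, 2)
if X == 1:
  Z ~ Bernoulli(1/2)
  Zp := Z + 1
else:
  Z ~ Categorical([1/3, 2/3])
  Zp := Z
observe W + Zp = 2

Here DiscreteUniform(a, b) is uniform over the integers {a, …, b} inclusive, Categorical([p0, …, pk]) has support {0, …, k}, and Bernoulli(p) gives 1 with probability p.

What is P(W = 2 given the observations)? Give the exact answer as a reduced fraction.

P(W = 2 | obs) = 4/41

Enumerate traces; 12 have nonzero weight after conditioning:
  (W=0, Y=0, X=1, Z=1) weight 3/130
  (W=0, Y=1, X=1, Z=1) weight 9/520
  (W=0, Y=2, X=1, Z=1) weight 9/520
  (W=1, Y=0, X=1, Z=0) weight 1/39
  (W=1, Y=0, X=2, Z=1) weight 4/117
  (W=1, Y=1, X=1, Z=0) weight 1/39
  (W=1, Y=1, X=2, Z=1) weight 4/117
  (W=1, Y=2, X=1, Z=0) weight 1/39
  (W=2, Y=0, X=2, Z=0) weight 2/195
  … 3 more
Group by W:
  weight(W=0) = 3/52
  weight(W=1) = 7/39
  weight(W=2) = 1/39
Total weight = 3/52 + 7/39 + 1/39 = 41/156
P(W=0 | obs) = 3/52 / 41/156 = 9/41
P(W=1 | obs) = 7/39 / 41/156 = 28/41
P(W=2 | obs) = 1/39 / 41/156 = 4/41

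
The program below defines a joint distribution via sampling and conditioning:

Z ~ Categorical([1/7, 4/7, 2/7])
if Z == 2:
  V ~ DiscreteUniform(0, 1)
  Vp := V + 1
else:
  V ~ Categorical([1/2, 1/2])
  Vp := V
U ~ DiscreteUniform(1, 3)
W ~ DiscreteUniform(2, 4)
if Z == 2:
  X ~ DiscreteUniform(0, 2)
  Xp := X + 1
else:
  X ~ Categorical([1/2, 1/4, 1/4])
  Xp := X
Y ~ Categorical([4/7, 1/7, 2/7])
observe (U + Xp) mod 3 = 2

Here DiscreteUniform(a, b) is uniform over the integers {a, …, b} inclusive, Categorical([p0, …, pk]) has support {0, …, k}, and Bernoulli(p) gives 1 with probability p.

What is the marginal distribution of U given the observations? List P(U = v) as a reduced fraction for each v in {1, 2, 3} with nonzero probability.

P(U=1) = 23/84, P(U=2) = 19/42, P(U=3) = 23/84

Enumerate traces; 162 have nonzero weight after conditioning:
  (Z=0, V=0, U=1, W=2, X=1, Y=0) weight 1/882
  (Z=0, V=0, U=1, W=2, X=1, Y=1) weight 1/3528
  (Z=0, V=0, U=1, W=2, X=1, Y=2) weight 1/1764
  (Z=0, V=0, U=1, W=3, X=1, Y=0) weight 1/882
  (Z=0, V=0, U=1, W=3, X=1, Y=1) weight 1/3528
  (Z=0, V=0, U=1, W=3, X=1, Y=2) weight 1/1764
  (Z=0, V=0, U=1, W=4, X=1, Y=0) weight 1/882
  (Z=0, V=0, U=1, W=4, X=1, Y=1) weight 1/3528
  (Z=0, V=0, U=2, W=2, X=0, Y=0) weight 1/441
  (Z=0, V=0, U=3, W=2, X=2, Y=0) weight 1/882
  … 152 more
Group by U:
  weight(U=1) = 23/252
  weight(U=2) = 19/126
  weight(U=3) = 23/252
Total weight = 23/252 + 19/126 + 23/252 = 1/3
P(U=1 | obs) = 23/252 / 1/3 = 23/84
P(U=2 | obs) = 19/126 / 1/3 = 19/42
P(U=3 | obs) = 23/252 / 1/3 = 23/84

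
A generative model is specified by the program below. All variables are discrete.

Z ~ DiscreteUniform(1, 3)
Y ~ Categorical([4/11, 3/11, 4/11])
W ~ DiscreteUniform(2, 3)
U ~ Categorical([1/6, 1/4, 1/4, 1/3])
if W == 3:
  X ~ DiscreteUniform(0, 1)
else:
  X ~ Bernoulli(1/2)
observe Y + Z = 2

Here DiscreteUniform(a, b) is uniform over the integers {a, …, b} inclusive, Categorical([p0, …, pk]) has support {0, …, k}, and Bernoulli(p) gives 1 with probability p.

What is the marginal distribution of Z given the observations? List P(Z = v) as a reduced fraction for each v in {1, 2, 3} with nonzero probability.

P(Z=1) = 3/7, P(Z=2) = 4/7

Enumerate traces; 32 have nonzero weight after conditioning:
  (Z=1, Y=1, W=2, U=0, X=0) weight 1/264
  (Z=1, Y=1, W=2, U=0, X=1) weight 1/264
  (Z=1, Y=1, W=2, U=1, X=0) weight 1/176
  (Z=1, Y=1, W=2, U=1, X=1) weight 1/176
  (Z=1, Y=1, W=2, U=2, X=0) weight 1/176
  (Z=1, Y=1, W=2, U=2, X=1) weight 1/176
  (Z=1, Y=1, W=2, U=3, X=0) weight 1/132
  (Z=1, Y=1, W=2, U=3, X=1) weight 1/132
  (Z=2, Y=0, W=2, U=0, X=0) weight 1/198
  … 23 more
Group by Z:
  weight(Z=1) = 1/11
  weight(Z=2) = 4/33
Total weight = 1/11 + 4/33 = 7/33
P(Z=1 | obs) = 1/11 / 7/33 = 3/7
P(Z=2 | obs) = 4/33 / 7/33 = 4/7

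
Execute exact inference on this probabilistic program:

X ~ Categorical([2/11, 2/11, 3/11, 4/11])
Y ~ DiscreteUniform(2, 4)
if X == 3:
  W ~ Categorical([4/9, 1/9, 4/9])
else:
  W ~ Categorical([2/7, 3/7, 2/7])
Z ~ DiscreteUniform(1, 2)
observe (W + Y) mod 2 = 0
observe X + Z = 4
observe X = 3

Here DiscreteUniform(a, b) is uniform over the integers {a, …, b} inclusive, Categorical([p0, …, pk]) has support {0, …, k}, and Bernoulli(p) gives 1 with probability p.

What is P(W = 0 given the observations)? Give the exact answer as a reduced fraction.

Enumerate traces; 5 have nonzero weight after conditioning:
  (X=3, Y=2, W=0, Z=1) weight 8/297
  (X=3, Y=2, W=2, Z=1) weight 8/297
  (X=3, Y=3, W=1, Z=1) weight 2/297
  (X=3, Y=4, W=0, Z=1) weight 8/297
  (X=3, Y=4, W=2, Z=1) weight 8/297
Group by W:
  weight(W=0) = 16/297
  weight(W=1) = 2/297
  weight(W=2) = 16/297
Total weight = 16/297 + 2/297 + 16/297 = 34/297
P(W=0 | obs) = 16/297 / 34/297 = 8/17
P(W=1 | obs) = 2/297 / 34/297 = 1/17
P(W=2 | obs) = 16/297 / 34/297 = 8/17

P(W = 0 | obs) = 8/17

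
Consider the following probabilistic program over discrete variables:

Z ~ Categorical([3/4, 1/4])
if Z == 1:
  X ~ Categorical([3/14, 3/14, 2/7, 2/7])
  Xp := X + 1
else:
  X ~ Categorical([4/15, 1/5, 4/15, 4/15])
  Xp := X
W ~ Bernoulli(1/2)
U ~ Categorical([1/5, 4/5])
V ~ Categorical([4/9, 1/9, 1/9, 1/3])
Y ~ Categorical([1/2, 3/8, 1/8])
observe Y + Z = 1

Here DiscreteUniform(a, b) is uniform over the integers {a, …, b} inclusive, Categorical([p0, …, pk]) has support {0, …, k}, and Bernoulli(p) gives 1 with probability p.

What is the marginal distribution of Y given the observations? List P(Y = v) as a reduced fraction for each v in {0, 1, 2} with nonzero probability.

Enumerate traces; 128 have nonzero weight after conditioning:
  (Z=0, X=0, W=0, U=0, V=0, Y=1) weight 1/300
  (Z=0, X=0, W=0, U=0, V=1, Y=1) weight 1/1200
  (Z=0, X=0, W=0, U=0, V=2, Y=1) weight 1/1200
  (Z=0, X=0, W=0, U=0, V=3, Y=1) weight 1/400
  (Z=0, X=0, W=0, U=1, V=0, Y=1) weight 1/75
  (Z=0, X=0, W=0, U=1, V=1, Y=1) weight 1/300
  (Z=0, X=0, W=0, U=1, V=2, Y=1) weight 1/300
  (Z=0, X=0, W=0, U=1, V=3, Y=1) weight 1/100
  (Z=1, X=0, W=0, U=0, V=0, Y=0) weight 1/840
  … 119 more
Group by Y:
  weight(Y=0) = 1/8
  weight(Y=1) = 9/32
Total weight = 1/8 + 9/32 = 13/32
P(Y=0 | obs) = 1/8 / 13/32 = 4/13
P(Y=1 | obs) = 9/32 / 13/32 = 9/13

P(Y=0) = 4/13, P(Y=1) = 9/13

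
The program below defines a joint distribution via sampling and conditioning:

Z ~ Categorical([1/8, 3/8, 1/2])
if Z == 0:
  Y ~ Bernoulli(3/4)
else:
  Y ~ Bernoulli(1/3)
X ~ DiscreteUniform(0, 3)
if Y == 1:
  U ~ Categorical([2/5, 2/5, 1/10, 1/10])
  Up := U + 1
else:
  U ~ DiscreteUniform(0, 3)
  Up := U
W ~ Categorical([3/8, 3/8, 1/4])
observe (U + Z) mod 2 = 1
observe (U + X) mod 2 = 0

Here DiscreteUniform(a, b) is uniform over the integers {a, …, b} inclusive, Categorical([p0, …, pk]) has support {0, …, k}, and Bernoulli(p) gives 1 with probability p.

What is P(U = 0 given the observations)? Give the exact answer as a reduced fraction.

P(U = 0 | obs) = 9/40

Enumerate traces; 72 have nonzero weight after conditioning:
  (Z=0, Y=0, X=1, U=1, W=0) weight 3/4096
  (Z=0, Y=0, X=1, U=1, W=1) weight 3/4096
  (Z=0, Y=0, X=1, U=1, W=2) weight 1/2048
  (Z=0, Y=0, X=1, U=3, W=0) weight 3/4096
  (Z=0, Y=0, X=1, U=3, W=1) weight 3/4096
  (Z=0, Y=0, X=1, U=3, W=2) weight 1/2048
  (Z=0, Y=0, X=3, U=1, W=0) weight 3/4096
  (Z=0, Y=0, X=3, U=1, W=1) weight 3/4096
  (Z=1, Y=0, X=0, U=0, W=0) weight 3/512
  (Z=1, Y=0, X=0, U=2, W=0) weight 3/512
  … 62 more
Group by U:
  weight(U=0) = 9/160
  weight(U=1) = 25/256
  weight(U=2) = 3/80
  weight(U=3) = 15/256
Total weight = 9/160 + 25/256 + 3/80 + 15/256 = 1/4
P(U=0 | obs) = 9/160 / 1/4 = 9/40
P(U=1 | obs) = 25/256 / 1/4 = 25/64
P(U=2 | obs) = 3/80 / 1/4 = 3/20
P(U=3 | obs) = 15/256 / 1/4 = 15/64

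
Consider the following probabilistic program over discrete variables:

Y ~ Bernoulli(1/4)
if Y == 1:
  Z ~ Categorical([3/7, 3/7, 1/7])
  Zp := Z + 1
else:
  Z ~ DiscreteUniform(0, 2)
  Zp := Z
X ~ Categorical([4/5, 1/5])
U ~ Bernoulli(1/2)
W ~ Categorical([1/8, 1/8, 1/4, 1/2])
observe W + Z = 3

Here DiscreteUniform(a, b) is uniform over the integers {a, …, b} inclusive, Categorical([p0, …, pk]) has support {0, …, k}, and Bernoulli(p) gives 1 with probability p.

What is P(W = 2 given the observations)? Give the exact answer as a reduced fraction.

P(W = 2 | obs) = 5/17

Enumerate traces; 24 have nonzero weight after conditioning:
  (Y=0, Z=0, X=0, U=0, W=3) weight 1/20
  (Y=0, Z=0, X=0, U=1, W=3) weight 1/20
  (Y=0, Z=0, X=1, U=0, W=3) weight 1/80
  (Y=0, Z=0, X=1, U=1, W=3) weight 1/80
  (Y=0, Z=1, X=0, U=0, W=2) weight 1/40
  (Y=0, Z=1, X=0, U=1, W=2) weight 1/40
  (Y=0, Z=1, X=1, U=0, W=2) weight 1/160
  (Y=0, Z=1, X=1, U=1, W=2) weight 1/160
  (Y=0, Z=2, X=0, U=0, W=1) weight 1/80
  … 15 more
Group by W:
  weight(W=1) = 1/28
  weight(W=2) = 5/56
  weight(W=3) = 5/28
Total weight = 1/28 + 5/56 + 5/28 = 17/56
P(W=1 | obs) = 1/28 / 17/56 = 2/17
P(W=2 | obs) = 5/56 / 17/56 = 5/17
P(W=3 | obs) = 5/28 / 17/56 = 10/17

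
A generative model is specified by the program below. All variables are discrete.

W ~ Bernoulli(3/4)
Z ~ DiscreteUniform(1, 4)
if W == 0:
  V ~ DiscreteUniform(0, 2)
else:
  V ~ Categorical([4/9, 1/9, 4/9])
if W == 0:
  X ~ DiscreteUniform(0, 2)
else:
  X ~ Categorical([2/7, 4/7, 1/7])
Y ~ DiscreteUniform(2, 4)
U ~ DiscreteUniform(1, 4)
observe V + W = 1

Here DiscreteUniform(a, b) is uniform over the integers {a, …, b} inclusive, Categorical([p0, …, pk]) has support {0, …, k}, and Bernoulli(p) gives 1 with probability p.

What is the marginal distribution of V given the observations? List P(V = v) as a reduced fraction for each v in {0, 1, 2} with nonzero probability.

P(V=0) = 4/5, P(V=1) = 1/5

Enumerate traces; 288 have nonzero weight after conditioning:
  (W=0, Z=1, V=1, X=0, Y=2, U=1) weight 1/1728
  (W=0, Z=1, V=1, X=0, Y=2, U=2) weight 1/1728
  (W=0, Z=1, V=1, X=0, Y=2, U=3) weight 1/1728
  (W=0, Z=1, V=1, X=0, Y=2, U=4) weight 1/1728
  (W=0, Z=1, V=1, X=0, Y=3, U=1) weight 1/1728
  (W=0, Z=1, V=1, X=0, Y=3, U=2) weight 1/1728
  (W=0, Z=1, V=1, X=0, Y=3, U=3) weight 1/1728
  (W=0, Z=1, V=1, X=0, Y=3, U=4) weight 1/1728
  (W=1, Z=1, V=0, X=0, Y=2, U=1) weight 1/504
  … 279 more
Group by V:
  weight(V=0) = 1/3
  weight(V=1) = 1/12
Total weight = 1/3 + 1/12 = 5/12
P(V=0 | obs) = 1/3 / 5/12 = 4/5
P(V=1 | obs) = 1/12 / 5/12 = 1/5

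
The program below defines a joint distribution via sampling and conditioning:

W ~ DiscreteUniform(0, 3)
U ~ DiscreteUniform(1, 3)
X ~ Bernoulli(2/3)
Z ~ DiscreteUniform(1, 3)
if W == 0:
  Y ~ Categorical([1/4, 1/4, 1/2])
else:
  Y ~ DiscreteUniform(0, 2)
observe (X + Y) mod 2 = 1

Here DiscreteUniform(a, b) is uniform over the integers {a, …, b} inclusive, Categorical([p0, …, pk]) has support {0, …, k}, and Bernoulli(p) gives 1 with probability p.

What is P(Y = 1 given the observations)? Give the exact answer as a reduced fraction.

P(Y = 1 | obs) = 5/27

Enumerate traces; 108 have nonzero weight after conditioning:
  (W=0, U=1, X=0, Z=1, Y=1) weight 1/432
  (W=0, U=1, X=0, Z=2, Y=1) weight 1/432
  (W=0, U=1, X=0, Z=3, Y=1) weight 1/432
  (W=0, U=1, X=1, Z=1, Y=0) weight 1/216
  (W=0, U=1, X=1, Z=1, Y=2) weight 1/108
  (W=0, U=1, X=1, Z=2, Y=0) weight 1/216
  (W=0, U=1, X=1, Z=2, Y=2) weight 1/108
  (W=0, U=1, X=1, Z=3, Y=0) weight 1/216
  … 100 more
Group by Y:
  weight(Y=0) = 5/24
  weight(Y=1) = 5/48
  weight(Y=2) = 1/4
Total weight = 5/24 + 5/48 + 1/4 = 9/16
P(Y=0 | obs) = 5/24 / 9/16 = 10/27
P(Y=1 | obs) = 5/48 / 9/16 = 5/27
P(Y=2 | obs) = 1/4 / 9/16 = 4/9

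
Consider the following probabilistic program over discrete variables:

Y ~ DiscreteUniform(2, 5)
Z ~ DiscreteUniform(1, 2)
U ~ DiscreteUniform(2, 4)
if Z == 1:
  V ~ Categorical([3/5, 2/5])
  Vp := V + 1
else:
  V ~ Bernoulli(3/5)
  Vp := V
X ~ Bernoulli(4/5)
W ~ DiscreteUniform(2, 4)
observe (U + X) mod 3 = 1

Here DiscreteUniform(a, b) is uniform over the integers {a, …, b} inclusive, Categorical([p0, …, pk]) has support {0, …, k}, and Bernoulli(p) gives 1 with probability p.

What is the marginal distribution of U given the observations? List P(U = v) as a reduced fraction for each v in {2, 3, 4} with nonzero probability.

Enumerate traces; 96 have nonzero weight after conditioning:
  (Y=2, Z=1, U=3, V=0, X=1, W=2) weight 1/150
  (Y=2, Z=1, U=3, V=0, X=1, W=3) weight 1/150
  (Y=2, Z=1, U=3, V=0, X=1, W=4) weight 1/150
  (Y=2, Z=1, U=3, V=1, X=1, W=2) weight 1/225
  (Y=2, Z=1, U=3, V=1, X=1, W=3) weight 1/225
  (Y=2, Z=1, U=3, V=1, X=1, W=4) weight 1/225
  (Y=2, Z=1, U=4, V=0, X=0, W=2) weight 1/600
  (Y=2, Z=1, U=4, V=0, X=0, W=3) weight 1/600
  … 88 more
Group by U:
  weight(U=3) = 4/15
  weight(U=4) = 1/15
Total weight = 4/15 + 1/15 = 1/3
P(U=3 | obs) = 4/15 / 1/3 = 4/5
P(U=4 | obs) = 1/15 / 1/3 = 1/5

P(U=3) = 4/5, P(U=4) = 1/5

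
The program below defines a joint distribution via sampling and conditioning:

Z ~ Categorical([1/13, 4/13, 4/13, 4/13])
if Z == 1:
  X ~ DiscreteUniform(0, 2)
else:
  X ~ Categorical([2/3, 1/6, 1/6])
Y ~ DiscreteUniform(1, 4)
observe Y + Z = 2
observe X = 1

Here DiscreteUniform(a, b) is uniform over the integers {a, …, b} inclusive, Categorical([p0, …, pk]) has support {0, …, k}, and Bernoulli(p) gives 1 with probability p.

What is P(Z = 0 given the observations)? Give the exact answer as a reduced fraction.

Enumerate traces; 2 have nonzero weight after conditioning:
  (Z=0, X=1, Y=2) weight 1/312
  (Z=1, X=1, Y=1) weight 1/39
Group by Z:
  weight(Z=0) = 1/312
  weight(Z=1) = 1/39
Total weight = 1/312 + 1/39 = 3/104
P(Z=0 | obs) = 1/312 / 3/104 = 1/9
P(Z=1 | obs) = 1/39 / 3/104 = 8/9

P(Z = 0 | obs) = 1/9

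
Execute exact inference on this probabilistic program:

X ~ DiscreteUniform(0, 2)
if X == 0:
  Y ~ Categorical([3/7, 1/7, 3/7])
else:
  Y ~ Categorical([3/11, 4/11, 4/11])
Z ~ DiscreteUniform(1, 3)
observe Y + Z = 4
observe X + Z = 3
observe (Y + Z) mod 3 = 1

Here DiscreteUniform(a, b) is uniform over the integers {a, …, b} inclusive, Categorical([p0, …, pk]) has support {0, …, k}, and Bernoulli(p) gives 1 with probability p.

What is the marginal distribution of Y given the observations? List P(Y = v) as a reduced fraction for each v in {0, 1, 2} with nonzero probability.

Enumerate traces; 2 have nonzero weight after conditioning:
  (X=0, Y=1, Z=3) weight 1/63
  (X=1, Y=2, Z=2) weight 4/99
Group by Y:
  weight(Y=1) = 1/63
  weight(Y=2) = 4/99
Total weight = 1/63 + 4/99 = 13/231
P(Y=1 | obs) = 1/63 / 13/231 = 11/39
P(Y=2 | obs) = 4/99 / 13/231 = 28/39

P(Y=1) = 11/39, P(Y=2) = 28/39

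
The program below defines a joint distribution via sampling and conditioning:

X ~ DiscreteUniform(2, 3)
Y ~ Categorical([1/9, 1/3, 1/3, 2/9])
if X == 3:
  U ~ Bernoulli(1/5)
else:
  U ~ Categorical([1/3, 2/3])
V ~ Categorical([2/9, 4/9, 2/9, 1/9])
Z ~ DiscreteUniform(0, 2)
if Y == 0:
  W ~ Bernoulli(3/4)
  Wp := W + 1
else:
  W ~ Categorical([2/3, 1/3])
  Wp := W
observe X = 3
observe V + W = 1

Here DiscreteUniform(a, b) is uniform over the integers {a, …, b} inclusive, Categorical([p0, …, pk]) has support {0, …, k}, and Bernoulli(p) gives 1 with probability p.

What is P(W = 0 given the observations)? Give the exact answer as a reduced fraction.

P(W = 0 | obs) = 134/175

Enumerate traces; 48 have nonzero weight after conditioning:
  (X=3, Y=0, U=0, V=0, Z=0, W=1) weight 1/405
  (X=3, Y=0, U=0, V=0, Z=1, W=1) weight 1/405
  (X=3, Y=0, U=0, V=0, Z=2, W=1) weight 1/405
  (X=3, Y=0, U=0, V=1, Z=0, W=0) weight 2/1215
  (X=3, Y=0, U=0, V=1, Z=1, W=0) weight 2/1215
  (X=3, Y=0, U=0, V=1, Z=2, W=0) weight 2/1215
  (X=3, Y=0, U=1, V=0, Z=0, W=1) weight 1/1620
  (X=3, Y=0, U=1, V=0, Z=1, W=1) weight 1/1620
  … 40 more
Group by W:
  weight(W=0) = 67/486
  weight(W=1) = 41/972
Total weight = 67/486 + 41/972 = 175/972
P(W=0 | obs) = 67/486 / 175/972 = 134/175
P(W=1 | obs) = 41/972 / 175/972 = 41/175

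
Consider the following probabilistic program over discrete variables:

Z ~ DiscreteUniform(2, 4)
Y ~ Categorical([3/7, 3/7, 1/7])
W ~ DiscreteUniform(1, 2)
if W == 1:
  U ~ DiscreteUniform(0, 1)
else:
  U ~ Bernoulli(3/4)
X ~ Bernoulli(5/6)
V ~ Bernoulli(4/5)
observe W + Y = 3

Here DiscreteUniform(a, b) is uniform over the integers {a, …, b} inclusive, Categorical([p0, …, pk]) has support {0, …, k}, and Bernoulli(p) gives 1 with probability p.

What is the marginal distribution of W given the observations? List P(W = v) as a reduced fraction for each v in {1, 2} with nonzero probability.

P(W=1) = 1/4, P(W=2) = 3/4

Enumerate traces; 48 have nonzero weight after conditioning:
  (Z=2, Y=1, W=2, U=0, X=0, V=0) weight 1/1680
  (Z=2, Y=1, W=2, U=0, X=0, V=1) weight 1/420
  (Z=2, Y=1, W=2, U=0, X=1, V=0) weight 1/336
  (Z=2, Y=1, W=2, U=0, X=1, V=1) weight 1/84
  (Z=2, Y=1, W=2, U=1, X=0, V=0) weight 1/560
  (Z=2, Y=1, W=2, U=1, X=0, V=1) weight 1/140
  (Z=2, Y=1, W=2, U=1, X=1, V=0) weight 1/112
  (Z=2, Y=1, W=2, U=1, X=1, V=1) weight 1/28
  (Z=2, Y=2, W=1, U=0, X=0, V=0) weight 1/2520
  … 39 more
Group by W:
  weight(W=1) = 1/14
  weight(W=2) = 3/14
Total weight = 1/14 + 3/14 = 2/7
P(W=1 | obs) = 1/14 / 2/7 = 1/4
P(W=2 | obs) = 3/14 / 2/7 = 3/4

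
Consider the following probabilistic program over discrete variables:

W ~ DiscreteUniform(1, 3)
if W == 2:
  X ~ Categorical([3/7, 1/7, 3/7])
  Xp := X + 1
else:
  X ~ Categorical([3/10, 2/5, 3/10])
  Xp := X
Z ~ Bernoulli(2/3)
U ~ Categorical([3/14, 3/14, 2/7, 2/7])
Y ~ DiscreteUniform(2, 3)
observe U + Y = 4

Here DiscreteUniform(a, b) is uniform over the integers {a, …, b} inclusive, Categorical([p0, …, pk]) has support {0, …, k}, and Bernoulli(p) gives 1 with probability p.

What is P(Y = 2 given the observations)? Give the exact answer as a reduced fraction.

P(Y = 2 | obs) = 4/7

Enumerate traces; 36 have nonzero weight after conditioning:
  (W=1, X=0, Z=0, U=1, Y=3) weight 1/280
  (W=1, X=0, Z=0, U=2, Y=2) weight 1/210
  (W=1, X=0, Z=1, U=1, Y=3) weight 1/140
  (W=1, X=0, Z=1, U=2, Y=2) weight 1/105
  (W=1, X=1, Z=0, U=1, Y=3) weight 1/210
  (W=1, X=1, Z=0, U=2, Y=2) weight 2/315
  (W=1, X=1, Z=1, U=1, Y=3) weight 1/105
  (W=1, X=1, Z=1, U=2, Y=2) weight 4/315
  … 28 more
Group by Y:
  weight(Y=2) = 1/7
  weight(Y=3) = 3/28
Total weight = 1/7 + 3/28 = 1/4
P(Y=2 | obs) = 1/7 / 1/4 = 4/7
P(Y=3 | obs) = 3/28 / 1/4 = 3/7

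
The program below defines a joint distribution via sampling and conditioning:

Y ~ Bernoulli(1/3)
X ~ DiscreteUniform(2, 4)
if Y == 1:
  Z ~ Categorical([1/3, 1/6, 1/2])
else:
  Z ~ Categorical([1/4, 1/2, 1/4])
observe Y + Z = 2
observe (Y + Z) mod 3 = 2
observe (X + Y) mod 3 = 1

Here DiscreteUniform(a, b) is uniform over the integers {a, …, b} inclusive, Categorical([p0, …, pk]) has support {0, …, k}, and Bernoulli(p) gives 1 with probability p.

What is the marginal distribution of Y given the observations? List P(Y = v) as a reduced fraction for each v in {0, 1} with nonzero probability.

P(Y=0) = 3/4, P(Y=1) = 1/4

Enumerate traces; 2 have nonzero weight after conditioning:
  (Y=0, X=4, Z=2) weight 1/18
  (Y=1, X=3, Z=1) weight 1/54
Group by Y:
  weight(Y=0) = 1/18
  weight(Y=1) = 1/54
Total weight = 1/18 + 1/54 = 2/27
P(Y=0 | obs) = 1/18 / 2/27 = 3/4
P(Y=1 | obs) = 1/54 / 2/27 = 1/4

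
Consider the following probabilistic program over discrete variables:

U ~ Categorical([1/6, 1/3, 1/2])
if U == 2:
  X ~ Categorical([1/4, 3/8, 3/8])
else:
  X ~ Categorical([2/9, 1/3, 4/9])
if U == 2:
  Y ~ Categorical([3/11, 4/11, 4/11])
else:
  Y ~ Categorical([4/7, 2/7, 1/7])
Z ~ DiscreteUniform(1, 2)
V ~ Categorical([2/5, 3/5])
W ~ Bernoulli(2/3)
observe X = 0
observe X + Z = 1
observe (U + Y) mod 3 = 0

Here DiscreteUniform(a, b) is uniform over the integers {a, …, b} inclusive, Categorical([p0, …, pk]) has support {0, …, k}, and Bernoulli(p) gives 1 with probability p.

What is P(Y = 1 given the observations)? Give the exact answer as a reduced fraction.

P(Y = 1 | obs) = 63/107

Enumerate traces; 12 have nonzero weight after conditioning:
  (U=0, X=0, Y=0, Z=1, V=0, W=0) weight 4/2835
  (U=0, X=0, Y=0, Z=1, V=0, W=1) weight 8/2835
  (U=0, X=0, Y=0, Z=1, V=1, W=0) weight 2/945
  (U=0, X=0, Y=0, Z=1, V=1, W=1) weight 4/945
  (U=1, X=0, Y=2, Z=1, V=0, W=0) weight 2/2835
  (U=1, X=0, Y=2, Z=1, V=0, W=1) weight 4/2835
  (U=1, X=0, Y=2, Z=1, V=1, W=0) weight 1/945
  (U=1, X=0, Y=2, Z=1, V=1, W=1) weight 2/945
  (U=2, X=0, Y=1, Z=1, V=0, W=0) weight 1/330
  … 3 more
Group by Y:
  weight(Y=0) = 2/189
  weight(Y=1) = 1/44
  weight(Y=2) = 1/189
Total weight = 2/189 + 1/44 + 1/189 = 107/2772
P(Y=0 | obs) = 2/189 / 107/2772 = 88/321
P(Y=1 | obs) = 1/44 / 107/2772 = 63/107
P(Y=2 | obs) = 1/189 / 107/2772 = 44/321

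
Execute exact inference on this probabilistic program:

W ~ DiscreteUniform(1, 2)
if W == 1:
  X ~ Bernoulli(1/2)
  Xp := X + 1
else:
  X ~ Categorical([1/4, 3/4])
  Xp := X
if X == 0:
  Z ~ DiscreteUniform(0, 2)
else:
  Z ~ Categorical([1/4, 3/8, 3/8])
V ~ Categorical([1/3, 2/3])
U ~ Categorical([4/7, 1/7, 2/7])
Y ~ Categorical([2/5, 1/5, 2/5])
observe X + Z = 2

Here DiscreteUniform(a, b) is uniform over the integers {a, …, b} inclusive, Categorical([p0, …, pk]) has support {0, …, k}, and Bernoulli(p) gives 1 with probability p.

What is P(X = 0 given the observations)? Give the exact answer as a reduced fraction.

P(X = 0 | obs) = 8/23

Enumerate traces; 72 have nonzero weight after conditioning:
  (W=1, X=0, Z=2, V=0, U=0, Y=0) weight 2/315
  (W=1, X=0, Z=2, V=0, U=0, Y=1) weight 1/315
  (W=1, X=0, Z=2, V=0, U=0, Y=2) weight 2/315
  (W=1, X=0, Z=2, V=0, U=1, Y=0) weight 1/630
  (W=1, X=0, Z=2, V=0, U=1, Y=1) weight 1/1260
  (W=1, X=0, Z=2, V=0, U=1, Y=2) weight 1/630
  (W=1, X=0, Z=2, V=0, U=2, Y=0) weight 1/315
  (W=1, X=0, Z=2, V=0, U=2, Y=1) weight 1/630
  (W=1, X=1, Z=1, V=0, U=0, Y=0) weight 1/140
  … 63 more
Group by X:
  weight(X=0) = 1/8
  weight(X=1) = 15/64
Total weight = 1/8 + 15/64 = 23/64
P(X=0 | obs) = 1/8 / 23/64 = 8/23
P(X=1 | obs) = 15/64 / 23/64 = 15/23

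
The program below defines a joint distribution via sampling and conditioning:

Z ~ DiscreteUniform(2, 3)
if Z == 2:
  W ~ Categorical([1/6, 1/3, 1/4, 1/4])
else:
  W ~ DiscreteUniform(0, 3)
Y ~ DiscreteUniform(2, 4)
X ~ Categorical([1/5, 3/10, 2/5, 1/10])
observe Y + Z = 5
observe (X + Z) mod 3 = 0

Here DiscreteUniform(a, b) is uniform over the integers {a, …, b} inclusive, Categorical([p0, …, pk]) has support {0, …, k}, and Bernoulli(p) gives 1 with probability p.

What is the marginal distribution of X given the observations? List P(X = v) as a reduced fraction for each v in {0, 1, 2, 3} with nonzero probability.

Enumerate traces; 12 have nonzero weight after conditioning:
  (Z=2, W=0, Y=3, X=1) weight 1/120
  (Z=2, W=1, Y=3, X=1) weight 1/60
  (Z=2, W=2, Y=3, X=1) weight 1/80
  (Z=2, W=3, Y=3, X=1) weight 1/80
  (Z=3, W=0, Y=2, X=0) weight 1/120
  (Z=3, W=0, Y=2, X=3) weight 1/240
  (Z=3, W=1, Y=2, X=0) weight 1/120
  (Z=3, W=1, Y=2, X=3) weight 1/240
  … 4 more
Group by X:
  weight(X=0) = 1/30
  weight(X=1) = 1/20
  weight(X=3) = 1/60
Total weight = 1/30 + 1/20 + 1/60 = 1/10
P(X=0 | obs) = 1/30 / 1/10 = 1/3
P(X=1 | obs) = 1/20 / 1/10 = 1/2
P(X=3 | obs) = 1/60 / 1/10 = 1/6

P(X=0) = 1/3, P(X=1) = 1/2, P(X=3) = 1/6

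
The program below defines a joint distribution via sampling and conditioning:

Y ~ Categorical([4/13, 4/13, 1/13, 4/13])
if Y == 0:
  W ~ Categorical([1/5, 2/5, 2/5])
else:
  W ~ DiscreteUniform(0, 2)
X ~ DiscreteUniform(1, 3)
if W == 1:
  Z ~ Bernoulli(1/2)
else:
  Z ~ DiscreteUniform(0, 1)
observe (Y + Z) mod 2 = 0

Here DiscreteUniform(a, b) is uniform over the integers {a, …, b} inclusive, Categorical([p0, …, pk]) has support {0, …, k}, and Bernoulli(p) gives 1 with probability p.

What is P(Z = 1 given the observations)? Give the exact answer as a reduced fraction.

P(Z = 1 | obs) = 8/13

Enumerate traces; 36 have nonzero weight after conditioning:
  (Y=0, W=0, X=1, Z=0) weight 2/195
  (Y=0, W=0, X=2, Z=0) weight 2/195
  (Y=0, W=0, X=3, Z=0) weight 2/195
  (Y=0, W=1, X=1, Z=0) weight 4/195
  (Y=0, W=1, X=2, Z=0) weight 4/195
  (Y=0, W=1, X=3, Z=0) weight 4/195
  (Y=0, W=2, X=1, Z=0) weight 4/195
  (Y=0, W=2, X=2, Z=0) weight 4/195
  (Y=1, W=0, X=1, Z=1) weight 2/117
  … 27 more
Group by Z:
  weight(Z=0) = 5/26
  weight(Z=1) = 4/13
Total weight = 5/26 + 4/13 = 1/2
P(Z=0 | obs) = 5/26 / 1/2 = 5/13
P(Z=1 | obs) = 4/13 / 1/2 = 8/13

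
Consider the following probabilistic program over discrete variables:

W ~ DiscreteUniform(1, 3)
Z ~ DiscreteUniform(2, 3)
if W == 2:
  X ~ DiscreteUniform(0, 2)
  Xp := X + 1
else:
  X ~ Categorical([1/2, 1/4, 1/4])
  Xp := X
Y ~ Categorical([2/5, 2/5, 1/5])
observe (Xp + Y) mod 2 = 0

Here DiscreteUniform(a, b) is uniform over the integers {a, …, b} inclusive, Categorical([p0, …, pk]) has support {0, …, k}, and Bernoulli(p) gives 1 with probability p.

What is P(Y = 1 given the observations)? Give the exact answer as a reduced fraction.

P(Y = 1 | obs) = 14/47

Enumerate traces; 28 have nonzero weight after conditioning:
  (W=1, Z=2, X=0, Y=0) weight 1/30
  (W=1, Z=2, X=0, Y=2) weight 1/60
  (W=1, Z=2, X=1, Y=1) weight 1/60
  (W=1, Z=2, X=2, Y=0) weight 1/60
  (W=1, Z=2, X=2, Y=2) weight 1/120
  (W=1, Z=3, X=0, Y=0) weight 1/30
  (W=1, Z=3, X=0, Y=2) weight 1/60
  (W=1, Z=3, X=1, Y=1) weight 1/60
  … 20 more
Group by Y:
  weight(Y=0) = 11/45
  weight(Y=1) = 7/45
  weight(Y=2) = 11/90
Total weight = 11/45 + 7/45 + 11/90 = 47/90
P(Y=0 | obs) = 11/45 / 47/90 = 22/47
P(Y=1 | obs) = 7/45 / 47/90 = 14/47
P(Y=2 | obs) = 11/90 / 47/90 = 11/47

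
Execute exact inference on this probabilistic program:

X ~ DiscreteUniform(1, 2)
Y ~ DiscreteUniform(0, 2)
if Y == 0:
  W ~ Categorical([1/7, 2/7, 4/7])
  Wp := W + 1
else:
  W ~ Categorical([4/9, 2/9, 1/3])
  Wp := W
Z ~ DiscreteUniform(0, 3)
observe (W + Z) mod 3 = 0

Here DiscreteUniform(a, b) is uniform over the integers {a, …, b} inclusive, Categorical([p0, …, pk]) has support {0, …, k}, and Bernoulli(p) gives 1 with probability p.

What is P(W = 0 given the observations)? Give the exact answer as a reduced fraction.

Enumerate traces; 24 have nonzero weight after conditioning:
  (X=1, Y=0, W=0, Z=0) weight 1/168
  (X=1, Y=0, W=0, Z=3) weight 1/168
  (X=1, Y=0, W=1, Z=2) weight 1/84
  (X=1, Y=0, W=2, Z=1) weight 1/42
  (X=1, Y=1, W=0, Z=0) weight 1/54
  (X=1, Y=1, W=0, Z=3) weight 1/54
  (X=1, Y=1, W=1, Z=2) weight 1/108
  (X=1, Y=1, W=2, Z=1) weight 1/72
  … 16 more
Group by W:
  weight(W=0) = 65/378
  weight(W=1) = 23/378
  weight(W=2) = 13/126
Total weight = 65/378 + 23/378 + 13/126 = 127/378
P(W=0 | obs) = 65/378 / 127/378 = 65/127
P(W=1 | obs) = 23/378 / 127/378 = 23/127
P(W=2 | obs) = 13/126 / 127/378 = 39/127

P(W = 0 | obs) = 65/127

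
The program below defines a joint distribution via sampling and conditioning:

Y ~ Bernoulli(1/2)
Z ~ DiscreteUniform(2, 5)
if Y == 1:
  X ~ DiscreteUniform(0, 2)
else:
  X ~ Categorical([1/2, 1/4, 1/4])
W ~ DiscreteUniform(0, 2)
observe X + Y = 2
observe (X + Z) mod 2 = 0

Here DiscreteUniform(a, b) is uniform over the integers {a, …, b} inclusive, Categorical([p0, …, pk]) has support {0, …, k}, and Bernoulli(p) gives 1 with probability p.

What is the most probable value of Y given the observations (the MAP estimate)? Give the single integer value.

Enumerate traces; 12 have nonzero weight after conditioning:
  (Y=0, Z=2, X=2, W=0) weight 1/96
  (Y=0, Z=2, X=2, W=1) weight 1/96
  (Y=0, Z=2, X=2, W=2) weight 1/96
  (Y=0, Z=4, X=2, W=0) weight 1/96
  (Y=0, Z=4, X=2, W=1) weight 1/96
  (Y=0, Z=4, X=2, W=2) weight 1/96
  (Y=1, Z=3, X=1, W=0) weight 1/72
  (Y=1, Z=3, X=1, W=1) weight 1/72
  … 4 more
Group by Y:
  weight(Y=0) = 1/16
  weight(Y=1) = 1/12
Total weight = 1/16 + 1/12 = 7/48
P(Y=0 | obs) = 1/16 / 7/48 = 3/7
P(Y=1 | obs) = 1/12 / 7/48 = 4/7
argmax = 1

argmax_v P(Y = v | obs) = 1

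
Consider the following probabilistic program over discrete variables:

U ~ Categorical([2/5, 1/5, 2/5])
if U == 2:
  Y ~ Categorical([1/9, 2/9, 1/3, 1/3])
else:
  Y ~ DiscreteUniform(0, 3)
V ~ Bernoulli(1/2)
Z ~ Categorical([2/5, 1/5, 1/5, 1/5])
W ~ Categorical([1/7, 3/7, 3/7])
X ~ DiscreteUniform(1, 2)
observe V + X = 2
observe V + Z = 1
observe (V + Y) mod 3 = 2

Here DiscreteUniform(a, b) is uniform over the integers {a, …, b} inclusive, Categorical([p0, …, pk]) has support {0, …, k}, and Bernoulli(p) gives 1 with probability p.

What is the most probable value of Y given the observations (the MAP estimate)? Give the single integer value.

Enumerate traces; 18 have nonzero weight after conditioning:
  (U=0, Y=1, V=1, Z=0, W=0, X=1) weight 1/700
  (U=0, Y=1, V=1, Z=0, W=1, X=1) weight 3/700
  (U=0, Y=1, V=1, Z=0, W=2, X=1) weight 3/700
  (U=0, Y=2, V=0, Z=1, W=0, X=2) weight 1/1400
  (U=0, Y=2, V=0, Z=1, W=1, X=2) weight 3/1400
  (U=0, Y=2, V=0, Z=1, W=2, X=2) weight 3/1400
  (U=1, Y=1, V=1, Z=0, W=0, X=1) weight 1/1400
  (U=1, Y=1, V=1, Z=0, W=1, X=1) weight 3/1400
  … 10 more
Group by Y:
  weight(Y=1) = 43/1800
  weight(Y=2) = 17/1200
Total weight = 43/1800 + 17/1200 = 137/3600
P(Y=1 | obs) = 43/1800 / 137/3600 = 86/137
P(Y=2 | obs) = 17/1200 / 137/3600 = 51/137
argmax = 1

argmax_v P(Y = v | obs) = 1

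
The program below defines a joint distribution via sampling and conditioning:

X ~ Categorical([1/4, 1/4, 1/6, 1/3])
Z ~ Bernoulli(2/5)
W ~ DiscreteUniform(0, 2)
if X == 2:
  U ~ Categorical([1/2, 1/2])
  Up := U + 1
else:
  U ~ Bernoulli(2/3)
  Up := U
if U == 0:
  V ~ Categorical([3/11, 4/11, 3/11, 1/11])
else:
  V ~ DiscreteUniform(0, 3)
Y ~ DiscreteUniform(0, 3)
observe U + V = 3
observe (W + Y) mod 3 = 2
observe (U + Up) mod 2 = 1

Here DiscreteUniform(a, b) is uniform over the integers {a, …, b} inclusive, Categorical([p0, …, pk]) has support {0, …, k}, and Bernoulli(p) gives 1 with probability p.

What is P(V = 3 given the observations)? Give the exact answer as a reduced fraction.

Enumerate traces; 16 have nonzero weight after conditioning:
  (X=2, Z=0, W=0, U=0, V=3, Y=2) weight 1/2640
  (X=2, Z=0, W=0, U=1, V=2, Y=2) weight 1/960
  (X=2, Z=0, W=1, U=0, V=3, Y=1) weight 1/2640
  (X=2, Z=0, W=1, U=1, V=2, Y=1) weight 1/960
  (X=2, Z=0, W=2, U=0, V=3, Y=0) weight 1/2640
  (X=2, Z=0, W=2, U=0, V=3, Y=3) weight 1/2640
  (X=2, Z=0, W=2, U=1, V=2, Y=0) weight 1/960
  (X=2, Z=0, W=2, U=1, V=2, Y=3) weight 1/960
  … 8 more
Group by V:
  weight(V=2) = 1/144
  weight(V=3) = 1/396
Total weight = 1/144 + 1/396 = 5/528
P(V=2 | obs) = 1/144 / 5/528 = 11/15
P(V=3 | obs) = 1/396 / 5/528 = 4/15

P(V = 3 | obs) = 4/15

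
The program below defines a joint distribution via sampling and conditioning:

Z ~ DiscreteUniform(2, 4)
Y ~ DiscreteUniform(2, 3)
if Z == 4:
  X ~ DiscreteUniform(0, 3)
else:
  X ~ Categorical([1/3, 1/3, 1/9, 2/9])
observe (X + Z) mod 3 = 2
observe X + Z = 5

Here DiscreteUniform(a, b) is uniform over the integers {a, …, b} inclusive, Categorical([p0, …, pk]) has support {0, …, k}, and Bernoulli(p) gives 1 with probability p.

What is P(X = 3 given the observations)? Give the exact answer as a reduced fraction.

P(X = 3 | obs) = 8/21

Enumerate traces; 6 have nonzero weight after conditioning:
  (Z=2, Y=2, X=3) weight 1/27
  (Z=2, Y=3, X=3) weight 1/27
  (Z=3, Y=2, X=2) weight 1/54
  (Z=3, Y=3, X=2) weight 1/54
  (Z=4, Y=2, X=1) weight 1/24
  (Z=4, Y=3, X=1) weight 1/24
Group by X:
  weight(X=1) = 1/12
  weight(X=2) = 1/27
  weight(X=3) = 2/27
Total weight = 1/12 + 1/27 + 2/27 = 7/36
P(X=1 | obs) = 1/12 / 7/36 = 3/7
P(X=2 | obs) = 1/27 / 7/36 = 4/21
P(X=3 | obs) = 2/27 / 7/36 = 8/21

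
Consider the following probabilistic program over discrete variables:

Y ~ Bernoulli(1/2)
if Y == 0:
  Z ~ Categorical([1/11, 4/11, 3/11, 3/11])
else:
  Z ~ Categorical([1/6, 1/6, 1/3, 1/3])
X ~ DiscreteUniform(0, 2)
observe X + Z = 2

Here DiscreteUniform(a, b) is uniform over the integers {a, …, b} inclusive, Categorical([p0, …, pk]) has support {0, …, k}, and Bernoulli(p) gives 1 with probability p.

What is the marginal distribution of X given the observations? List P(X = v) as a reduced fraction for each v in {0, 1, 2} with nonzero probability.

Enumerate traces; 6 have nonzero weight after conditioning:
  (Y=0, Z=0, X=2) weight 1/66
  (Y=0, Z=1, X=1) weight 2/33
  (Y=0, Z=2, X=0) weight 1/22
  (Y=1, Z=0, X=2) weight 1/36
  (Y=1, Z=1, X=1) weight 1/36
  (Y=1, Z=2, X=0) weight 1/18
Group by X:
  weight(X=0) = 10/99
  weight(X=1) = 35/396
  weight(X=2) = 17/396
Total weight = 10/99 + 35/396 + 17/396 = 23/99
P(X=0 | obs) = 10/99 / 23/99 = 10/23
P(X=1 | obs) = 35/396 / 23/99 = 35/92
P(X=2 | obs) = 17/396 / 23/99 = 17/92

P(X=0) = 10/23, P(X=1) = 35/92, P(X=2) = 17/92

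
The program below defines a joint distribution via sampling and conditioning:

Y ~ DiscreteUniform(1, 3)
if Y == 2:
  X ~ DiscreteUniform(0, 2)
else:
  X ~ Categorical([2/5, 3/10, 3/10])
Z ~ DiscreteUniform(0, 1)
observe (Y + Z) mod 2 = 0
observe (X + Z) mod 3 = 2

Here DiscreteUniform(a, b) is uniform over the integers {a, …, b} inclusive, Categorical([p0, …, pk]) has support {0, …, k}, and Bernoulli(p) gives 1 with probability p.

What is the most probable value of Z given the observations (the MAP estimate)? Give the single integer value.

argmax_v P(Z = v | obs) = 1

Enumerate traces; 3 have nonzero weight after conditioning:
  (Y=1, X=1, Z=1) weight 1/20
  (Y=2, X=2, Z=0) weight 1/18
  (Y=3, X=1, Z=1) weight 1/20
Group by Z:
  weight(Z=0) = 1/18
  weight(Z=1) = 1/10
Total weight = 1/18 + 1/10 = 7/45
P(Z=0 | obs) = 1/18 / 7/45 = 5/14
P(Z=1 | obs) = 1/10 / 7/45 = 9/14
argmax = 1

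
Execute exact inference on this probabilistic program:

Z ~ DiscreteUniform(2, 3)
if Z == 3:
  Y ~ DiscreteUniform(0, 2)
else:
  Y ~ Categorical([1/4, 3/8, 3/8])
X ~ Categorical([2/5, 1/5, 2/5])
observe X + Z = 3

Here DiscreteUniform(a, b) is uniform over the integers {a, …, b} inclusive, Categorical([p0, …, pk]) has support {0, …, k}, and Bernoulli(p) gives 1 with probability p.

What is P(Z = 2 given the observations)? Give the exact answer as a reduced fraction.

P(Z = 2 | obs) = 1/3

Enumerate traces; 6 have nonzero weight after conditioning:
  (Z=2, Y=0, X=1) weight 1/40
  (Z=2, Y=1, X=1) weight 3/80
  (Z=2, Y=2, X=1) weight 3/80
  (Z=3, Y=0, X=0) weight 1/15
  (Z=3, Y=1, X=0) weight 1/15
  (Z=3, Y=2, X=0) weight 1/15
Group by Z:
  weight(Z=2) = 1/10
  weight(Z=3) = 1/5
Total weight = 1/10 + 1/5 = 3/10
P(Z=2 | obs) = 1/10 / 3/10 = 1/3
P(Z=3 | obs) = 1/5 / 3/10 = 2/3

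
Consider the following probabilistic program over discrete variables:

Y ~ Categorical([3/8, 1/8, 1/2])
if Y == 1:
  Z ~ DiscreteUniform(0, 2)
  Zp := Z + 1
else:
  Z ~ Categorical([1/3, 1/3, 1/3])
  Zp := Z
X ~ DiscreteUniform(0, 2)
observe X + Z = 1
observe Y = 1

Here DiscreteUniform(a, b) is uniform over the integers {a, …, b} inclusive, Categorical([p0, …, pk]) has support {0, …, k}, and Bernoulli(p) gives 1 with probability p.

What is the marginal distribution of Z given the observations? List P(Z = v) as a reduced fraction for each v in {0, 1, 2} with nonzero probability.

P(Z=0) = 1/2, P(Z=1) = 1/2

Enumerate traces; 2 have nonzero weight after conditioning:
  (Y=1, Z=0, X=1) weight 1/72
  (Y=1, Z=1, X=0) weight 1/72
Group by Z:
  weight(Z=0) = 1/72
  weight(Z=1) = 1/72
Total weight = 1/72 + 1/72 = 1/36
P(Z=0 | obs) = 1/72 / 1/36 = 1/2
P(Z=1 | obs) = 1/72 / 1/36 = 1/2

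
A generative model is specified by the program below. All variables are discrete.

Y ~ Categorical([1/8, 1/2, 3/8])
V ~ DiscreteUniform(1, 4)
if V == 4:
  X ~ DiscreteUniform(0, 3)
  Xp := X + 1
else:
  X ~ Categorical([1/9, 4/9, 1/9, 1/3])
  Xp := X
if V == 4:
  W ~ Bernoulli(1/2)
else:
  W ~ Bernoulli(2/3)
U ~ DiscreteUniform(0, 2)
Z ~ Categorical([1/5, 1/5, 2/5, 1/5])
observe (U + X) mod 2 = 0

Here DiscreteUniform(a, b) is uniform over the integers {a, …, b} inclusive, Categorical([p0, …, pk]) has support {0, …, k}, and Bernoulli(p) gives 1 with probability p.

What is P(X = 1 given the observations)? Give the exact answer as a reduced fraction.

P(X = 1 | obs) = 19/62

Enumerate traces; 576 have nonzero weight after conditioning:
  (Y=0, V=1, X=0, W=0, U=0, Z=0) weight 1/12960
  (Y=0, V=1, X=0, W=0, U=0, Z=1) weight 1/12960
  (Y=0, V=1, X=0, W=0, U=0, Z=2) weight 1/6480
  (Y=0, V=1, X=0, W=0, U=0, Z=3) weight 1/12960
  (Y=0, V=1, X=0, W=0, U=2, Z=0) weight 1/12960
  (Y=0, V=1, X=0, W=0, U=2, Z=1) weight 1/12960
  (Y=0, V=1, X=0, W=0, U=2, Z=2) weight 1/6480
  (Y=0, V=1, X=0, W=0, U=2, Z=3) weight 1/12960
  (Y=0, V=1, X=1, W=0, U=1, Z=0) weight 1/3240
  (Y=0, V=1, X=2, W=0, U=0, Z=0) weight 1/12960
  … 566 more
Group by X:
  weight(X=0) = 7/72
  weight(X=1) = 19/144
  weight(X=2) = 7/72
  weight(X=3) = 5/48
Total weight = 7/72 + 19/144 + 7/72 + 5/48 = 31/72
P(X=0 | obs) = 7/72 / 31/72 = 7/31
P(X=1 | obs) = 19/144 / 31/72 = 19/62
P(X=2 | obs) = 7/72 / 31/72 = 7/31
P(X=3 | obs) = 5/48 / 31/72 = 15/62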